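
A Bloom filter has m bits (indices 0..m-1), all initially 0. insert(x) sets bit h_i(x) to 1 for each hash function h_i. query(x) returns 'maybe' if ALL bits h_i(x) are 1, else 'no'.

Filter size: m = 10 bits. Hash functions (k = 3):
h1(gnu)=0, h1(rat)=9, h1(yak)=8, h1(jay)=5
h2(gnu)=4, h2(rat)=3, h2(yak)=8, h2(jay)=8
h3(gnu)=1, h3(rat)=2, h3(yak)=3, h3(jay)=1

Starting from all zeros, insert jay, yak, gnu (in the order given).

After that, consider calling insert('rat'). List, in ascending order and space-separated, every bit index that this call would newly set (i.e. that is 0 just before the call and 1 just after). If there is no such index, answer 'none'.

Answer: 2 9

Derivation:
Start: bits=0000000000
After insert 'jay': sets bits 1 5 8 -> bits=0100010010
After insert 'yak': sets bits 3 8 -> bits=0101010010
After insert 'gnu': sets bits 0 1 4 -> bits=1101110010
insert 'rat' would touch bits 2 3 9; currently bit2=0, bit3=1, bit9=0
Bits that are 0 among those (would change 0->1): 2 9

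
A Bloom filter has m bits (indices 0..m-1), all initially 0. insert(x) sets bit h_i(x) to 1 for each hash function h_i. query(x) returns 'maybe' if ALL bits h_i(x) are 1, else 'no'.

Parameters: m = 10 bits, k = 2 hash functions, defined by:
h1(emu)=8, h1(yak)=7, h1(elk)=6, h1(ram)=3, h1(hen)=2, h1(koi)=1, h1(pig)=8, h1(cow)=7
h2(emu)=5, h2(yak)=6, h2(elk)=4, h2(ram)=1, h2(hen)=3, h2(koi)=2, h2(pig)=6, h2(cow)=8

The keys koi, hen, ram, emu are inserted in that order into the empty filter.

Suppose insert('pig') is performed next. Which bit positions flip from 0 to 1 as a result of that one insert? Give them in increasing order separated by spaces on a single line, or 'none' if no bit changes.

Start: bits=0000000000
After insert 'koi': sets bits 1 2 -> bits=0110000000
After insert 'hen': sets bits 2 3 -> bits=0111000000
After insert 'ram': sets bits 1 3 -> bits=0111000000
After insert 'emu': sets bits 5 8 -> bits=0111010010
insert 'pig' would touch bits 6 8; currently bit6=0, bit8=1
Bits that are 0 among those (would change 0->1): 6

Answer: 6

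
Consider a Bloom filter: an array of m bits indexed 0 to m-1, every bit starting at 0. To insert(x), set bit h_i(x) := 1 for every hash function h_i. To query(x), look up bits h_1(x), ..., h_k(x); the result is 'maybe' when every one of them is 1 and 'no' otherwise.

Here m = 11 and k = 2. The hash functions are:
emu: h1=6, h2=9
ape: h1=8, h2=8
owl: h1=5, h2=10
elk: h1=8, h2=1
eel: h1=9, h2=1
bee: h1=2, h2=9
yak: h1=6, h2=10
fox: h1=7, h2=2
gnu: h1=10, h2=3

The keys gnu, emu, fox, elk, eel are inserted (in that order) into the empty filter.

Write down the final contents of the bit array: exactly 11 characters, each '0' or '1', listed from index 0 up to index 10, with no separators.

Start: bits=00000000000
After insert 'gnu': sets bits 3 10 -> bits=00010000001
After insert 'emu': sets bits 6 9 -> bits=00010010011
After insert 'fox': sets bits 2 7 -> bits=00110011011
After insert 'elk': sets bits 1 8 -> bits=01110011111
After insert 'eel': sets bits 1 9 -> bits=01110011111

Answer: 01110011111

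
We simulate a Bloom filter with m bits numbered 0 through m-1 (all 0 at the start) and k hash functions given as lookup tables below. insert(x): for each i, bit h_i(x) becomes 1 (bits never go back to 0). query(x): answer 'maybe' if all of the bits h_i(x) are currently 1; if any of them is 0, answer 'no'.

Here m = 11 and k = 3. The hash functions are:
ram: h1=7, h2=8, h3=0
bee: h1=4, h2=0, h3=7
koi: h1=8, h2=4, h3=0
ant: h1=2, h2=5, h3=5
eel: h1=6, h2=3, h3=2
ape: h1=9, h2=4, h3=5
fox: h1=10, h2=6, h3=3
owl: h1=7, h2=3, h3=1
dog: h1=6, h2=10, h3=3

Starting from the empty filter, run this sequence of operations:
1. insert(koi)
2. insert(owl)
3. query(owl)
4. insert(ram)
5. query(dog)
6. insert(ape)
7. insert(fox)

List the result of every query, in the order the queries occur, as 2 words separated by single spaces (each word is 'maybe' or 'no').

Start: bits=00000000000
Op 1: insert koi -> sets bits 0 4 8 -> bits=10001000100
Op 2: insert owl -> sets bits 1 3 7 -> bits=11011001100
Op 3: query owl -> checks bit1=1, bit3=1, bit7=1 (all 1) -> maybe
Op 4: insert ram -> sets bits 0 7 8 -> bits=11011001100
Op 5: query dog -> checks bit3=1, bit6=0, bit10=0 (has a 0) -> no
Op 6: insert ape -> sets bits 4 5 9 -> bits=11011101110
Op 7: insert fox -> sets bits 3 6 10 -> bits=11011111111
Query results in order: maybe no

Answer: maybe no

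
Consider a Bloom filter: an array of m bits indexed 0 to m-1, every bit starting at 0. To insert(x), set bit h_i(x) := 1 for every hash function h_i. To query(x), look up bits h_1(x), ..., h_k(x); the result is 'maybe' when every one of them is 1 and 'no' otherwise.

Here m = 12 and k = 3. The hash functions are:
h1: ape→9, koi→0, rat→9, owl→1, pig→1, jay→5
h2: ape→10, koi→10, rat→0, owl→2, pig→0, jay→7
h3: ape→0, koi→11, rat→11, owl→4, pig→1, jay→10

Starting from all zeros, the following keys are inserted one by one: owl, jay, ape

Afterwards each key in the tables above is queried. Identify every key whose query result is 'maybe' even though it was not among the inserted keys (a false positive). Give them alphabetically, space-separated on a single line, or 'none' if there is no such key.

Answer: pig

Derivation:
Start: bits=000000000000
After insert 'owl': sets bits 1 2 4 -> bits=011010000000
After insert 'jay': sets bits 5 7 10 -> bits=011011010010
After insert 'ape': sets bits 0 9 10 -> bits=111011010110
Not inserted: koi pig rat — query each against bits=111011010110:
query koi: checks bit0=1, bit10=1, bit11=0 (has a 0) -> no => not a false positive
query pig: checks bit0=1, bit1=1 (all 1) -> maybe => FALSE POSITIVE
query rat: checks bit0=1, bit9=1, bit11=0 (has a 0) -> no => not a false positive
False positives (alphabetical): pig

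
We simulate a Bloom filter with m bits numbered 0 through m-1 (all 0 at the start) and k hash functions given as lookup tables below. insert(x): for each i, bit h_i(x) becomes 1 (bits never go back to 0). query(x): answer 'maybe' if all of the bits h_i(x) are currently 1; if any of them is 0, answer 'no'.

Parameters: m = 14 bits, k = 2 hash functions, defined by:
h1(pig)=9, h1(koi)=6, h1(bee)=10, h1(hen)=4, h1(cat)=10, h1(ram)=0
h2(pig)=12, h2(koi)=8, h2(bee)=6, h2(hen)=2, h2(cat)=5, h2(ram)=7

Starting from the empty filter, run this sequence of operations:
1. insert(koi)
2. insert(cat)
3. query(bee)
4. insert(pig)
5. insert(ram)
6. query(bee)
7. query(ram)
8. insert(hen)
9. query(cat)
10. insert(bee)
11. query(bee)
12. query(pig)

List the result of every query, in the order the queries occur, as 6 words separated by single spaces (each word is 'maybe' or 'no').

Start: bits=00000000000000
Op 1: insert koi -> sets bits 6 8 -> bits=00000010100000
Op 2: insert cat -> sets bits 5 10 -> bits=00000110101000
Op 3: query bee -> checks bit6=1, bit10=1 (all 1) -> maybe
Op 4: insert pig -> sets bits 9 12 -> bits=00000110111010
Op 5: insert ram -> sets bits 0 7 -> bits=10000111111010
Op 6: query bee -> checks bit6=1, bit10=1 (all 1) -> maybe
Op 7: query ram -> checks bit0=1, bit7=1 (all 1) -> maybe
Op 8: insert hen -> sets bits 2 4 -> bits=10101111111010
Op 9: query cat -> checks bit5=1, bit10=1 (all 1) -> maybe
Op 10: insert bee -> sets bits 6 10 -> bits=10101111111010
Op 11: query bee -> checks bit6=1, bit10=1 (all 1) -> maybe
Op 12: query pig -> checks bit9=1, bit12=1 (all 1) -> maybe
Query results in order: maybe maybe maybe maybe maybe maybe

Answer: maybe maybe maybe maybe maybe maybe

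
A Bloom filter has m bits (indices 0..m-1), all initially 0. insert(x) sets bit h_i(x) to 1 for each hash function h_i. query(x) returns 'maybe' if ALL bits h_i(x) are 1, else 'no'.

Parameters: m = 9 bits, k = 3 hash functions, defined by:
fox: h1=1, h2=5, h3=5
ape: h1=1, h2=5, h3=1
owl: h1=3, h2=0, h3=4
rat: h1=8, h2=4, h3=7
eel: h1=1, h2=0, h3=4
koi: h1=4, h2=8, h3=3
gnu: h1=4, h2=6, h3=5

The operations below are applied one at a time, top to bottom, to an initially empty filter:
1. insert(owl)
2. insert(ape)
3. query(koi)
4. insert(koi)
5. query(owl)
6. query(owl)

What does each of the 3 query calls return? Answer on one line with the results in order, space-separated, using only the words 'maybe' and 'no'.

Start: bits=000000000
Op 1: insert owl -> sets bits 0 3 4 -> bits=100110000
Op 2: insert ape -> sets bits 1 5 -> bits=110111000
Op 3: query koi -> checks bit3=1, bit4=1, bit8=0 (has a 0) -> no
Op 4: insert koi -> sets bits 3 4 8 -> bits=110111001
Op 5: query owl -> checks bit0=1, bit3=1, bit4=1 (all 1) -> maybe
Op 6: query owl -> checks bit0=1, bit3=1, bit4=1 (all 1) -> maybe
Query results in order: no maybe maybe

Answer: no maybe maybe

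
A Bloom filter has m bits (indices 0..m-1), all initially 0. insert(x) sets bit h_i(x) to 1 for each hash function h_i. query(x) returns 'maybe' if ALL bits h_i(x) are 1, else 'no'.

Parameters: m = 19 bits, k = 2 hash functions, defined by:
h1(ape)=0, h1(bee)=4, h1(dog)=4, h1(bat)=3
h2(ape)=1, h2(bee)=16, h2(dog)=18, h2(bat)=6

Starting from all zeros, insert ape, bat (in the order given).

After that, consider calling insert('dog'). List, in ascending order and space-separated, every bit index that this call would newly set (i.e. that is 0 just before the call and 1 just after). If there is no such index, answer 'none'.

Start: bits=0000000000000000000
After insert 'ape': sets bits 0 1 -> bits=1100000000000000000
After insert 'bat': sets bits 3 6 -> bits=1101001000000000000
insert 'dog' would touch bits 4 18; currently bit4=0, bit18=0
Bits that are 0 among those (would change 0->1): 4 18

Answer: 4 18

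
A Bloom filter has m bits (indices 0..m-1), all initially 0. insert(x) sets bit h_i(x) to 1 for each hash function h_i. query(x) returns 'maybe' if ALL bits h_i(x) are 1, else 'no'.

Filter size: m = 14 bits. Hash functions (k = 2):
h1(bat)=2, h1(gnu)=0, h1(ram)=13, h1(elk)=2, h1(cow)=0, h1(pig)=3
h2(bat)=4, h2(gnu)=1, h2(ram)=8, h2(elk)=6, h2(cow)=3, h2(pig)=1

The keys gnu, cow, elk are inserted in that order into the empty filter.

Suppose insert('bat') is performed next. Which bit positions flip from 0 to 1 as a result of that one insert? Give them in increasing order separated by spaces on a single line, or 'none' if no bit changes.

Answer: 4

Derivation:
Start: bits=00000000000000
After insert 'gnu': sets bits 0 1 -> bits=11000000000000
After insert 'cow': sets bits 0 3 -> bits=11010000000000
After insert 'elk': sets bits 2 6 -> bits=11110010000000
insert 'bat' would touch bits 2 4; currently bit2=1, bit4=0
Bits that are 0 among those (would change 0->1): 4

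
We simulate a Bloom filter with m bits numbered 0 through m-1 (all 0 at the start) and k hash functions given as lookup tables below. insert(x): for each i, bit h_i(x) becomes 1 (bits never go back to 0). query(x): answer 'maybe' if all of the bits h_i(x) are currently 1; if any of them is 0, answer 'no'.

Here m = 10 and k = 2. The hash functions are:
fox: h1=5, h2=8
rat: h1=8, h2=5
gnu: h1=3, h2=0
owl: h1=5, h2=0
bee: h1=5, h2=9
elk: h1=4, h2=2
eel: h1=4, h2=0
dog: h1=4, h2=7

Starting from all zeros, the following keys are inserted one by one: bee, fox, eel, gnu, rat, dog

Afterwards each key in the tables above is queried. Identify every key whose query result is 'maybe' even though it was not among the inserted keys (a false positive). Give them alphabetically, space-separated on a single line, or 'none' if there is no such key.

Start: bits=0000000000
After insert 'bee': sets bits 5 9 -> bits=0000010001
After insert 'fox': sets bits 5 8 -> bits=0000010011
After insert 'eel': sets bits 0 4 -> bits=1000110011
After insert 'gnu': sets bits 0 3 -> bits=1001110011
After insert 'rat': sets bits 5 8 -> bits=1001110011
After insert 'dog': sets bits 4 7 -> bits=1001110111
Not inserted: elk owl — query each against bits=1001110111:
query elk: checks bit2=0, bit4=1 (has a 0) -> no => not a false positive
query owl: checks bit0=1, bit5=1 (all 1) -> maybe => FALSE POSITIVE
False positives (alphabetical): owl

Answer: owl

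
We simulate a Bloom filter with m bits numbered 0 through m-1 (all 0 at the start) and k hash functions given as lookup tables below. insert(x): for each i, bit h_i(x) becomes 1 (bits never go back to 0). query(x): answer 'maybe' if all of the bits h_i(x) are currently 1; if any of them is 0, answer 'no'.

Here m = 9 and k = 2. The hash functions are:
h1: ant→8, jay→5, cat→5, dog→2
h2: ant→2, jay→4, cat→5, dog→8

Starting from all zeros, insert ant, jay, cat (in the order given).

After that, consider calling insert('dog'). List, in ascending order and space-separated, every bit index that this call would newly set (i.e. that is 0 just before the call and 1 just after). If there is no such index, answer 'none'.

Start: bits=000000000
After insert 'ant': sets bits 2 8 -> bits=001000001
After insert 'jay': sets bits 4 5 -> bits=001011001
After insert 'cat': sets bits 5 -> bits=001011001
insert 'dog' would touch bits 2 8; currently bit2=1, bit8=1
Bits that are 0 among those (would change 0->1): none

Answer: none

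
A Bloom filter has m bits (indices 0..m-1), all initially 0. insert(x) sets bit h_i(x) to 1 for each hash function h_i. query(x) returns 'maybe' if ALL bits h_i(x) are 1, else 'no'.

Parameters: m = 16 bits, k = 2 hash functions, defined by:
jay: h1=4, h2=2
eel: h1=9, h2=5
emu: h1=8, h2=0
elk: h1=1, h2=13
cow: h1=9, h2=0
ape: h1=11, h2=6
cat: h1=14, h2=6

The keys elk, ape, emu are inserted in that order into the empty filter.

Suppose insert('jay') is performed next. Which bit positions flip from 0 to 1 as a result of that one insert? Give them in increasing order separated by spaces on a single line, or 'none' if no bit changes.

Answer: 2 4

Derivation:
Start: bits=0000000000000000
After insert 'elk': sets bits 1 13 -> bits=0100000000000100
After insert 'ape': sets bits 6 11 -> bits=0100001000010100
After insert 'emu': sets bits 0 8 -> bits=1100001010010100
insert 'jay' would touch bits 2 4; currently bit2=0, bit4=0
Bits that are 0 among those (would change 0->1): 2 4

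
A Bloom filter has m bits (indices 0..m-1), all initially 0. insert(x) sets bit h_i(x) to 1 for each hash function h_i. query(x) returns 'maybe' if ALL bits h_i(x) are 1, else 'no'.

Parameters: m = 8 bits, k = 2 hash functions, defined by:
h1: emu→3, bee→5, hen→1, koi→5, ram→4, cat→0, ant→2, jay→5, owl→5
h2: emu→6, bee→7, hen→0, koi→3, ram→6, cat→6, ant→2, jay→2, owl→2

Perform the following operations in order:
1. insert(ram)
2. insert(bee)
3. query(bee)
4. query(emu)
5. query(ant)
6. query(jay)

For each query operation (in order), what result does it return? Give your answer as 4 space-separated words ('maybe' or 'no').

Start: bits=00000000
Op 1: insert ram -> sets bits 4 6 -> bits=00001010
Op 2: insert bee -> sets bits 5 7 -> bits=00001111
Op 3: query bee -> checks bit5=1, bit7=1 (all 1) -> maybe
Op 4: query emu -> checks bit3=0, bit6=1 (has a 0) -> no
Op 5: query ant -> checks bit2=0 (has a 0) -> no
Op 6: query jay -> checks bit2=0, bit5=1 (has a 0) -> no
Query results in order: maybe no no no

Answer: maybe no no no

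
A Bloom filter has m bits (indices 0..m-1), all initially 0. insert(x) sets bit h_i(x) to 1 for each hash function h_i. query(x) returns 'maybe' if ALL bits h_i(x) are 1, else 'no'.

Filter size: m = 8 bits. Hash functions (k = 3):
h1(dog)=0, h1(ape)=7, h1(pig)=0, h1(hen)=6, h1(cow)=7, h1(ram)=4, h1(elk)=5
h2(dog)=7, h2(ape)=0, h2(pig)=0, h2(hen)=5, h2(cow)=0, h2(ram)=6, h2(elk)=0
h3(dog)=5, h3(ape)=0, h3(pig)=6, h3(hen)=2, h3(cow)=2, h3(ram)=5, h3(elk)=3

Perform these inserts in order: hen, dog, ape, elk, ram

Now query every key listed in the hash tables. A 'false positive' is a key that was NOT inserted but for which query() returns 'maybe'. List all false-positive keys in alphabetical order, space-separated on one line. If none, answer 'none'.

Start: bits=00000000
After insert 'hen': sets bits 2 5 6 -> bits=00100110
After insert 'dog': sets bits 0 5 7 -> bits=10100111
After insert 'ape': sets bits 0 7 -> bits=10100111
After insert 'elk': sets bits 0 3 5 -> bits=10110111
After insert 'ram': sets bits 4 5 6 -> bits=10111111
Not inserted: cow pig — query each against bits=10111111:
query cow: checks bit0=1, bit2=1, bit7=1 (all 1) -> maybe => FALSE POSITIVE
query pig: checks bit0=1, bit6=1 (all 1) -> maybe => FALSE POSITIVE
False positives (alphabetical): cow pig

Answer: cow pig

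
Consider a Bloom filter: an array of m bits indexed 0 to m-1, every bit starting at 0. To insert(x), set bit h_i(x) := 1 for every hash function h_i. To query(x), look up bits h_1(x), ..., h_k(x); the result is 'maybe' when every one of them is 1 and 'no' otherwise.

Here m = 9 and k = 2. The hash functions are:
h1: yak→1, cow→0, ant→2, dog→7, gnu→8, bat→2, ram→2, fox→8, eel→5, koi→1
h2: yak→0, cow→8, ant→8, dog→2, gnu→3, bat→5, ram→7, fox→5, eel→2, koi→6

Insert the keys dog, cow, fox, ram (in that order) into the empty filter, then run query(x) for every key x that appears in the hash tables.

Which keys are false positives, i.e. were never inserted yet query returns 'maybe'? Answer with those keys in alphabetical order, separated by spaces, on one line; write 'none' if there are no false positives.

Start: bits=000000000
After insert 'dog': sets bits 2 7 -> bits=001000010
After insert 'cow': sets bits 0 8 -> bits=101000011
After insert 'fox': sets bits 5 8 -> bits=101001011
After insert 'ram': sets bits 2 7 -> bits=101001011
Not inserted: ant bat eel gnu koi yak — query each against bits=101001011:
query ant: checks bit2=1, bit8=1 (all 1) -> maybe => FALSE POSITIVE
query bat: checks bit2=1, bit5=1 (all 1) -> maybe => FALSE POSITIVE
query eel: checks bit2=1, bit5=1 (all 1) -> maybe => FALSE POSITIVE
query gnu: checks bit3=0, bit8=1 (has a 0) -> no => not a false positive
query koi: checks bit1=0, bit6=0 (has a 0) -> no => not a false positive
query yak: checks bit0=1, bit1=0 (has a 0) -> no => not a false positive
False positives (alphabetical): ant bat eel

Answer: ant bat eel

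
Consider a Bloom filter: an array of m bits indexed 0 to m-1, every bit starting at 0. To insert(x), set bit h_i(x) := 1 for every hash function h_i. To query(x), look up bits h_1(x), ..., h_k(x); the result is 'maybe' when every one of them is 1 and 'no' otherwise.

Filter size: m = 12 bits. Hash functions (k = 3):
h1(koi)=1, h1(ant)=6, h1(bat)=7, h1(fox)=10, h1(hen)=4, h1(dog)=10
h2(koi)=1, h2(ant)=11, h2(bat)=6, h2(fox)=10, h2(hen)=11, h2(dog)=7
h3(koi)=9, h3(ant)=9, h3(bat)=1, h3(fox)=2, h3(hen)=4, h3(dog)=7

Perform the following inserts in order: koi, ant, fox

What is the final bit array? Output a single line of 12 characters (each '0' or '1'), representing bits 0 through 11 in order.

Start: bits=000000000000
After insert 'koi': sets bits 1 9 -> bits=010000000100
After insert 'ant': sets bits 6 9 11 -> bits=010000100101
After insert 'fox': sets bits 2 10 -> bits=011000100111

Answer: 011000100111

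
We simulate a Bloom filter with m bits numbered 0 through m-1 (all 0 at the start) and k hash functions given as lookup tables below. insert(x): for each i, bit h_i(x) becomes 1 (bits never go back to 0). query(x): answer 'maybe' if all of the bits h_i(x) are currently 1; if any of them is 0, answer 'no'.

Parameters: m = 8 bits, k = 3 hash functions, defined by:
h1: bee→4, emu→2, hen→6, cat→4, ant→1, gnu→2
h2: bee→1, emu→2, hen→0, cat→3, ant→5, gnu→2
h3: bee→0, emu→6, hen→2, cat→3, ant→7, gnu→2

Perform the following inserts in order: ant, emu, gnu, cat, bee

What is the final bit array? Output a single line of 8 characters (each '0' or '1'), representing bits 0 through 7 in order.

Answer: 11111111

Derivation:
Start: bits=00000000
After insert 'ant': sets bits 1 5 7 -> bits=01000101
After insert 'emu': sets bits 2 6 -> bits=01100111
After insert 'gnu': sets bits 2 -> bits=01100111
After insert 'cat': sets bits 3 4 -> bits=01111111
After insert 'bee': sets bits 0 1 4 -> bits=11111111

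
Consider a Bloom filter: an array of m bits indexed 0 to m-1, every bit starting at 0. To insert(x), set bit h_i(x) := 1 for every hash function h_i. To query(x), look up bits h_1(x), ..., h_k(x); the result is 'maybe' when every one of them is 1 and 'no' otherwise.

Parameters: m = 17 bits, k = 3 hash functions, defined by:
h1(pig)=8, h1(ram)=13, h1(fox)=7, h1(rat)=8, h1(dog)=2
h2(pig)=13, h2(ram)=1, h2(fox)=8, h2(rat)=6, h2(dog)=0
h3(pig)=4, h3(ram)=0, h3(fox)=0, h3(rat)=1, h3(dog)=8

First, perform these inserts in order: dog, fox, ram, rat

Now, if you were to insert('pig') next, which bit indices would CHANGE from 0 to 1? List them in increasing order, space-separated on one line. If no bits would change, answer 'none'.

Start: bits=00000000000000000
After insert 'dog': sets bits 0 2 8 -> bits=10100000100000000
After insert 'fox': sets bits 0 7 8 -> bits=10100001100000000
After insert 'ram': sets bits 0 1 13 -> bits=11100001100001000
After insert 'rat': sets bits 1 6 8 -> bits=11100011100001000
insert 'pig' would touch bits 4 8 13; currently bit4=0, bit8=1, bit13=1
Bits that are 0 among those (would change 0->1): 4

Answer: 4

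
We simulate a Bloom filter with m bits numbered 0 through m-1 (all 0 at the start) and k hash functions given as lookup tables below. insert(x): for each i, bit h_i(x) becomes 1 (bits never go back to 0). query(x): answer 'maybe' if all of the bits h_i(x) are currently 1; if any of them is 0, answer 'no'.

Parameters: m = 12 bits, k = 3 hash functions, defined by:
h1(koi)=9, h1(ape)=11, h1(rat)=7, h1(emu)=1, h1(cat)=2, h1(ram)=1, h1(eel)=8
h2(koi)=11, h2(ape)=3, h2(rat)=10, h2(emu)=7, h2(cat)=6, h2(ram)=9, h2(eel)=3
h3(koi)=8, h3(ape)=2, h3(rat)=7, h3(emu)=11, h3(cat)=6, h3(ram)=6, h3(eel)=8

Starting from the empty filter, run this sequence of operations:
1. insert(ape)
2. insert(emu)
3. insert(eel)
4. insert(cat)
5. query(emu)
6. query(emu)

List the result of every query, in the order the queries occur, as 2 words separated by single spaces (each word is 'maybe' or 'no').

Answer: maybe maybe

Derivation:
Start: bits=000000000000
Op 1: insert ape -> sets bits 2 3 11 -> bits=001100000001
Op 2: insert emu -> sets bits 1 7 11 -> bits=011100010001
Op 3: insert eel -> sets bits 3 8 -> bits=011100011001
Op 4: insert cat -> sets bits 2 6 -> bits=011100111001
Op 5: query emu -> checks bit1=1, bit7=1, bit11=1 (all 1) -> maybe
Op 6: query emu -> checks bit1=1, bit7=1, bit11=1 (all 1) -> maybe
Query results in order: maybe maybe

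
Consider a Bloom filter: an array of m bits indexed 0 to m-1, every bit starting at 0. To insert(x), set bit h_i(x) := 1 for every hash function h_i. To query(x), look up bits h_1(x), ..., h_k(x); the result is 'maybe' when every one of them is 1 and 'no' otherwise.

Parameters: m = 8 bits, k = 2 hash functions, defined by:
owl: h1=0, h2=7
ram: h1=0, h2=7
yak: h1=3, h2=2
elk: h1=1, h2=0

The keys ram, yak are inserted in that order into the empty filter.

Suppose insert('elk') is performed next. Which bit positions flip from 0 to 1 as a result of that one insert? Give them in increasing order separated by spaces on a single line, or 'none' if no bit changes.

Answer: 1

Derivation:
Start: bits=00000000
After insert 'ram': sets bits 0 7 -> bits=10000001
After insert 'yak': sets bits 2 3 -> bits=10110001
insert 'elk' would touch bits 0 1; currently bit0=1, bit1=0
Bits that are 0 among those (would change 0->1): 1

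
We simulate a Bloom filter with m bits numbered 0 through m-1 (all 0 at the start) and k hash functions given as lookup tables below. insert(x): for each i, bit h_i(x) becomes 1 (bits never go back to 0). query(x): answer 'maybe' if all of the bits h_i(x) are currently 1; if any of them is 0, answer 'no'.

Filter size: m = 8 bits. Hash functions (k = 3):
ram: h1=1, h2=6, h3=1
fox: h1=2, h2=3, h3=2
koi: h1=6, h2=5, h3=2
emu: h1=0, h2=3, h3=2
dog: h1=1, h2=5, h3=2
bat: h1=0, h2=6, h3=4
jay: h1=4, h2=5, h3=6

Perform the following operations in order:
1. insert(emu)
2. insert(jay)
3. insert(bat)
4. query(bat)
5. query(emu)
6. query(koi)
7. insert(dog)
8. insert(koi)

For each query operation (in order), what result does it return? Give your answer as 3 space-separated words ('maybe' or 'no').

Start: bits=00000000
Op 1: insert emu -> sets bits 0 2 3 -> bits=10110000
Op 2: insert jay -> sets bits 4 5 6 -> bits=10111110
Op 3: insert bat -> sets bits 0 4 6 -> bits=10111110
Op 4: query bat -> checks bit0=1, bit4=1, bit6=1 (all 1) -> maybe
Op 5: query emu -> checks bit0=1, bit2=1, bit3=1 (all 1) -> maybe
Op 6: query koi -> checks bit2=1, bit5=1, bit6=1 (all 1) -> maybe
Op 7: insert dog -> sets bits 1 2 5 -> bits=11111110
Op 8: insert koi -> sets bits 2 5 6 -> bits=11111110
Query results in order: maybe maybe maybe

Answer: maybe maybe maybe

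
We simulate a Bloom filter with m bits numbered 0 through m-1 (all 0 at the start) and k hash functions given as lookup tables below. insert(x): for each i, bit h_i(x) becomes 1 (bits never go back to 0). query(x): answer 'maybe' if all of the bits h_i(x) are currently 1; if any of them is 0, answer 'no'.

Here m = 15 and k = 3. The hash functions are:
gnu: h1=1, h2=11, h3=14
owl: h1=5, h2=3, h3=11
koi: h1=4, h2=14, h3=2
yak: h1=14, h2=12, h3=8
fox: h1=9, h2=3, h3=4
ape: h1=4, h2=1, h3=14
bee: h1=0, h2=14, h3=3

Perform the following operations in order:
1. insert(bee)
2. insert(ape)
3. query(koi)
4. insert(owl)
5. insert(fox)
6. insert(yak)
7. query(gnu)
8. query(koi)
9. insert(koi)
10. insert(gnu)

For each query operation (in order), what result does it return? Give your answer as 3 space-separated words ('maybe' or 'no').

Start: bits=000000000000000
Op 1: insert bee -> sets bits 0 3 14 -> bits=100100000000001
Op 2: insert ape -> sets bits 1 4 14 -> bits=110110000000001
Op 3: query koi -> checks bit2=0, bit4=1, bit14=1 (has a 0) -> no
Op 4: insert owl -> sets bits 3 5 11 -> bits=110111000001001
Op 5: insert fox -> sets bits 3 4 9 -> bits=110111000101001
Op 6: insert yak -> sets bits 8 12 14 -> bits=110111001101101
Op 7: query gnu -> checks bit1=1, bit11=1, bit14=1 (all 1) -> maybe
Op 8: query koi -> checks bit2=0, bit4=1, bit14=1 (has a 0) -> no
Op 9: insert koi -> sets bits 2 4 14 -> bits=111111001101101
Op 10: insert gnu -> sets bits 1 11 14 -> bits=111111001101101
Query results in order: no maybe no

Answer: no maybe no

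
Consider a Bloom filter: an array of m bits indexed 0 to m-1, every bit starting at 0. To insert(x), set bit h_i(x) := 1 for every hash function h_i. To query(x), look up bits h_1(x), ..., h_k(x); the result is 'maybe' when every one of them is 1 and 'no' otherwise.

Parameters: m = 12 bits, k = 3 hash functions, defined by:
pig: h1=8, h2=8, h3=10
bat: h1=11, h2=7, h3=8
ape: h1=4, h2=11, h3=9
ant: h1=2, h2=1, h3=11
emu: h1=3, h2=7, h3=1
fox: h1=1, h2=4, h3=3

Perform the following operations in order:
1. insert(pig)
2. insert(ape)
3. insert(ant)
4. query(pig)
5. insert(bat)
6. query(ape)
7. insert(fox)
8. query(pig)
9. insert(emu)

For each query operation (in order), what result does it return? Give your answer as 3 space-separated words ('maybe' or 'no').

Answer: maybe maybe maybe

Derivation:
Start: bits=000000000000
Op 1: insert pig -> sets bits 8 10 -> bits=000000001010
Op 2: insert ape -> sets bits 4 9 11 -> bits=000010001111
Op 3: insert ant -> sets bits 1 2 11 -> bits=011010001111
Op 4: query pig -> checks bit8=1, bit10=1 (all 1) -> maybe
Op 5: insert bat -> sets bits 7 8 11 -> bits=011010011111
Op 6: query ape -> checks bit4=1, bit9=1, bit11=1 (all 1) -> maybe
Op 7: insert fox -> sets bits 1 3 4 -> bits=011110011111
Op 8: query pig -> checks bit8=1, bit10=1 (all 1) -> maybe
Op 9: insert emu -> sets bits 1 3 7 -> bits=011110011111
Query results in order: maybe maybe maybe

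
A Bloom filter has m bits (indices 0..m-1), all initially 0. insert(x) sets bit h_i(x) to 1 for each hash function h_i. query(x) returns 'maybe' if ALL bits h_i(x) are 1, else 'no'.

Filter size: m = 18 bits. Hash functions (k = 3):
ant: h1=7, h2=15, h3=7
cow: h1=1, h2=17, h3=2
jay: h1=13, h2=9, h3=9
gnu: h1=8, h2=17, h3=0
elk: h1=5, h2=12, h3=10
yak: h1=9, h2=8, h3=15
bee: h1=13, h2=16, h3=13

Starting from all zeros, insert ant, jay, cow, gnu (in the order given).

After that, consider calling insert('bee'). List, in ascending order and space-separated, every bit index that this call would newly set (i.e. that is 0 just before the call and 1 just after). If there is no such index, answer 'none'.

Start: bits=000000000000000000
After insert 'ant': sets bits 7 15 -> bits=000000010000000100
After insert 'jay': sets bits 9 13 -> bits=000000010100010100
After insert 'cow': sets bits 1 2 17 -> bits=011000010100010101
After insert 'gnu': sets bits 0 8 17 -> bits=111000011100010101
insert 'bee' would touch bits 13 16; currently bit13=1, bit16=0
Bits that are 0 among those (would change 0->1): 16

Answer: 16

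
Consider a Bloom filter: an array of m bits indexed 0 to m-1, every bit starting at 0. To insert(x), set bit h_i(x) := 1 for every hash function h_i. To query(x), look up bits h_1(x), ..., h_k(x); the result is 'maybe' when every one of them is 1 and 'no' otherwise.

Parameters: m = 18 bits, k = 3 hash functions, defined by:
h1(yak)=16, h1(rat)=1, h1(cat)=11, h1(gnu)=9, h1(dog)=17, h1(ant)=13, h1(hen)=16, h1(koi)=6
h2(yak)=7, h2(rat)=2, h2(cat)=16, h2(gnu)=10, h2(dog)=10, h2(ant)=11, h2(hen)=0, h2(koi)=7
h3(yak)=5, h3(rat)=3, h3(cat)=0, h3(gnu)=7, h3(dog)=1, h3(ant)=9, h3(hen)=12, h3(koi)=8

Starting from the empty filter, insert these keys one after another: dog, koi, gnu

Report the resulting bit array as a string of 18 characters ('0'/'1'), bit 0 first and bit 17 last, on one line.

Start: bits=000000000000000000
After insert 'dog': sets bits 1 10 17 -> bits=010000000010000001
After insert 'koi': sets bits 6 7 8 -> bits=010000111010000001
After insert 'gnu': sets bits 7 9 10 -> bits=010000111110000001

Answer: 010000111110000001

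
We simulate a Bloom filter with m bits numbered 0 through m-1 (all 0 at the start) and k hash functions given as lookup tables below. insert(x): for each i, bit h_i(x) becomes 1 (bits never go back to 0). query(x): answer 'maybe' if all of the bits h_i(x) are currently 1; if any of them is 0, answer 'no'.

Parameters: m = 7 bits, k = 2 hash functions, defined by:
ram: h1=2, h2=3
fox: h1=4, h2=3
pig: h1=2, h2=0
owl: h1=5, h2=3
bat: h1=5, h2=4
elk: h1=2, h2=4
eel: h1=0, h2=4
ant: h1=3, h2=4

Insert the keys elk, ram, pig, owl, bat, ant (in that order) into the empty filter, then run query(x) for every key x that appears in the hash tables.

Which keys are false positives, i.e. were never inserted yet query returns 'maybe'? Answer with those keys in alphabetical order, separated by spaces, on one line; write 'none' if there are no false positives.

Start: bits=0000000
After insert 'elk': sets bits 2 4 -> bits=0010100
After insert 'ram': sets bits 2 3 -> bits=0011100
After insert 'pig': sets bits 0 2 -> bits=1011100
After insert 'owl': sets bits 3 5 -> bits=1011110
After insert 'bat': sets bits 4 5 -> bits=1011110
After insert 'ant': sets bits 3 4 -> bits=1011110
Not inserted: eel fox — query each against bits=1011110:
query eel: checks bit0=1, bit4=1 (all 1) -> maybe => FALSE POSITIVE
query fox: checks bit3=1, bit4=1 (all 1) -> maybe => FALSE POSITIVE
False positives (alphabetical): eel fox

Answer: eel fox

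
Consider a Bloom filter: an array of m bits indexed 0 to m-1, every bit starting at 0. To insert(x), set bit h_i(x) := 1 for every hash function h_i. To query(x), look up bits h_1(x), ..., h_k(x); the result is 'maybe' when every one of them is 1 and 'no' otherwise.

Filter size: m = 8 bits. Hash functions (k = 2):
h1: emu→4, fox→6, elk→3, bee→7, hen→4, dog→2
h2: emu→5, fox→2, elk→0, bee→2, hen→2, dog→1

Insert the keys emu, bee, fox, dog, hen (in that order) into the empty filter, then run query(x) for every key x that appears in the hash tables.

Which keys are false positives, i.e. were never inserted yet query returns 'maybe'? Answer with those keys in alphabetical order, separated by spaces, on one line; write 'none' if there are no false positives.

Answer: none

Derivation:
Start: bits=00000000
After insert 'emu': sets bits 4 5 -> bits=00001100
After insert 'bee': sets bits 2 7 -> bits=00101101
After insert 'fox': sets bits 2 6 -> bits=00101111
After insert 'dog': sets bits 1 2 -> bits=01101111
After insert 'hen': sets bits 2 4 -> bits=01101111
Not inserted: elk — query each against bits=01101111:
query elk: checks bit0=0, bit3=0 (has a 0) -> no => not a false positive
False positives (alphabetical): none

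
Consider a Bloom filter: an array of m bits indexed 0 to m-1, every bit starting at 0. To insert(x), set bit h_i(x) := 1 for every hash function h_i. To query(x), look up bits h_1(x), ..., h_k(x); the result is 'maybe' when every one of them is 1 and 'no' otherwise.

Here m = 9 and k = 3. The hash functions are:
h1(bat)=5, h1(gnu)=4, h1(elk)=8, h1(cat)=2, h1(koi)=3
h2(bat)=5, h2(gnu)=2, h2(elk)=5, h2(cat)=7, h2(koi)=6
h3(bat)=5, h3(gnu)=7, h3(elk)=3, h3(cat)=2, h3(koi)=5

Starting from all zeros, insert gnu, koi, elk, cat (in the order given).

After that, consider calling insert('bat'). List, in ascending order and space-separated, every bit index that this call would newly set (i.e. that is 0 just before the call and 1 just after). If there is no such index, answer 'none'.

Answer: none

Derivation:
Start: bits=000000000
After insert 'gnu': sets bits 2 4 7 -> bits=001010010
After insert 'koi': sets bits 3 5 6 -> bits=001111110
After insert 'elk': sets bits 3 5 8 -> bits=001111111
After insert 'cat': sets bits 2 7 -> bits=001111111
insert 'bat' would touch bits 5; currently bit5=1
Bits that are 0 among those (would change 0->1): none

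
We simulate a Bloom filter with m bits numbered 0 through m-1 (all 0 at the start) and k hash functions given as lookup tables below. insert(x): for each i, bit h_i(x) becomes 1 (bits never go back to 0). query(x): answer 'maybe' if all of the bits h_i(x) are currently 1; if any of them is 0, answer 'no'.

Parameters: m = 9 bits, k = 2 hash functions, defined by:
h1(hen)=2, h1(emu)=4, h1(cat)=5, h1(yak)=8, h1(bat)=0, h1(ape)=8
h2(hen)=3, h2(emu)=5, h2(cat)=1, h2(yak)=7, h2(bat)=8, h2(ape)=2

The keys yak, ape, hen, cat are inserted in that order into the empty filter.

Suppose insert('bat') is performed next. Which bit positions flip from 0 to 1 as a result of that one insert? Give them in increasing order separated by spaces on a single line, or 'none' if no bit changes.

Answer: 0

Derivation:
Start: bits=000000000
After insert 'yak': sets bits 7 8 -> bits=000000011
After insert 'ape': sets bits 2 8 -> bits=001000011
After insert 'hen': sets bits 2 3 -> bits=001100011
After insert 'cat': sets bits 1 5 -> bits=011101011
insert 'bat' would touch bits 0 8; currently bit0=0, bit8=1
Bits that are 0 among those (would change 0->1): 0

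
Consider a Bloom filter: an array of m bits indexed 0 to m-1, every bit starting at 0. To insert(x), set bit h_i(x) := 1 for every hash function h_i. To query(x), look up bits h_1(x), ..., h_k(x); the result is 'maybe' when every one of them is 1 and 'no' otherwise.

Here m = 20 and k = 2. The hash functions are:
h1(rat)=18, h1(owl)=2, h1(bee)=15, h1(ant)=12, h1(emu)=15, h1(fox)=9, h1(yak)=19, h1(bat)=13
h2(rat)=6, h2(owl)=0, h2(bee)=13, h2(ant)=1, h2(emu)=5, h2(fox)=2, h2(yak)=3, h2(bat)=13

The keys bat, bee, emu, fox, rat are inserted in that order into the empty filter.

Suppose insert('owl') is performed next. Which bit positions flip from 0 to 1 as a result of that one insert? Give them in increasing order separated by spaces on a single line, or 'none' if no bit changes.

Start: bits=00000000000000000000
After insert 'bat': sets bits 13 -> bits=00000000000001000000
After insert 'bee': sets bits 13 15 -> bits=00000000000001010000
After insert 'emu': sets bits 5 15 -> bits=00000100000001010000
After insert 'fox': sets bits 2 9 -> bits=00100100010001010000
After insert 'rat': sets bits 6 18 -> bits=00100110010001010010
insert 'owl' would touch bits 0 2; currently bit0=0, bit2=1
Bits that are 0 among those (would change 0->1): 0

Answer: 0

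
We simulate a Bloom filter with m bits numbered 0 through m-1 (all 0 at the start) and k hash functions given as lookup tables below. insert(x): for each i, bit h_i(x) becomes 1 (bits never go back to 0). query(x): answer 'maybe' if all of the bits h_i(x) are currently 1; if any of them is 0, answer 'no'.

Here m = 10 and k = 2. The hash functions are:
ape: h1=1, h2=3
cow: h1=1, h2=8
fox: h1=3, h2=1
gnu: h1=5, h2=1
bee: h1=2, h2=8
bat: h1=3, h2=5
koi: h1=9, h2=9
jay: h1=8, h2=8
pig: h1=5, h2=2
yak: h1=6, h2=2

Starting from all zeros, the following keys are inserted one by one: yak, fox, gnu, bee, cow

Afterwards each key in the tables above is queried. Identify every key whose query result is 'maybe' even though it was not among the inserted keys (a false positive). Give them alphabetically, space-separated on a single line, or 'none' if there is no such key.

Start: bits=0000000000
After insert 'yak': sets bits 2 6 -> bits=0010001000
After insert 'fox': sets bits 1 3 -> bits=0111001000
After insert 'gnu': sets bits 1 5 -> bits=0111011000
After insert 'bee': sets bits 2 8 -> bits=0111011010
After insert 'cow': sets bits 1 8 -> bits=0111011010
Not inserted: ape bat jay koi pig — query each against bits=0111011010:
query ape: checks bit1=1, bit3=1 (all 1) -> maybe => FALSE POSITIVE
query bat: checks bit3=1, bit5=1 (all 1) -> maybe => FALSE POSITIVE
query jay: checks bit8=1 (all 1) -> maybe => FALSE POSITIVE
query koi: checks bit9=0 (has a 0) -> no => not a false positive
query pig: checks bit2=1, bit5=1 (all 1) -> maybe => FALSE POSITIVE
False positives (alphabetical): ape bat jay pig

Answer: ape bat jay pig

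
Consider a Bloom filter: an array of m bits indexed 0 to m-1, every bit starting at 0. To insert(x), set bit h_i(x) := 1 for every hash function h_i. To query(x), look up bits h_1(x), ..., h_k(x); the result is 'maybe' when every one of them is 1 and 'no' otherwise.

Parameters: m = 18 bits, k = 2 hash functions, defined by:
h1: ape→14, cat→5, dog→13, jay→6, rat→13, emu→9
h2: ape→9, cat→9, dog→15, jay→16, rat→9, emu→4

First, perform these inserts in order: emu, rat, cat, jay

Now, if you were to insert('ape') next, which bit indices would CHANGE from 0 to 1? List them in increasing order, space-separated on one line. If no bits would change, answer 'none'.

Start: bits=000000000000000000
After insert 'emu': sets bits 4 9 -> bits=000010000100000000
After insert 'rat': sets bits 9 13 -> bits=000010000100010000
After insert 'cat': sets bits 5 9 -> bits=000011000100010000
After insert 'jay': sets bits 6 16 -> bits=000011100100010010
insert 'ape' would touch bits 9 14; currently bit9=1, bit14=0
Bits that are 0 among those (would change 0->1): 14

Answer: 14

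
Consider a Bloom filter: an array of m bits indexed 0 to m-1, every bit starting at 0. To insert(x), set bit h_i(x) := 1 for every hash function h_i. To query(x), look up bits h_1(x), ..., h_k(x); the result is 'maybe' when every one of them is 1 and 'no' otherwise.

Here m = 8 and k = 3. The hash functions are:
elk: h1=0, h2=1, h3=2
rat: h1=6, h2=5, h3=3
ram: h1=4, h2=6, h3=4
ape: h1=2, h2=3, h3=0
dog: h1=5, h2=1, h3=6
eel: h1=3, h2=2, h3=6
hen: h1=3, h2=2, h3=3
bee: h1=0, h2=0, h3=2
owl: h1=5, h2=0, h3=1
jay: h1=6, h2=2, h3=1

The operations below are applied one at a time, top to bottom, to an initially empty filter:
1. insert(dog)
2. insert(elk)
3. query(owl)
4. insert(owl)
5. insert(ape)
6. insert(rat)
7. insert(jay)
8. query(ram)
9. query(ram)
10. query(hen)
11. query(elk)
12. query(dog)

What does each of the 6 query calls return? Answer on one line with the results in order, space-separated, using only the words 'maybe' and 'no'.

Start: bits=00000000
Op 1: insert dog -> sets bits 1 5 6 -> bits=01000110
Op 2: insert elk -> sets bits 0 1 2 -> bits=11100110
Op 3: query owl -> checks bit0=1, bit1=1, bit5=1 (all 1) -> maybe
Op 4: insert owl -> sets bits 0 1 5 -> bits=11100110
Op 5: insert ape -> sets bits 0 2 3 -> bits=11110110
Op 6: insert rat -> sets bits 3 5 6 -> bits=11110110
Op 7: insert jay -> sets bits 1 2 6 -> bits=11110110
Op 8: query ram -> checks bit4=0, bit6=1 (has a 0) -> no
Op 9: query ram -> checks bit4=0, bit6=1 (has a 0) -> no
Op 10: query hen -> checks bit2=1, bit3=1 (all 1) -> maybe
Op 11: query elk -> checks bit0=1, bit1=1, bit2=1 (all 1) -> maybe
Op 12: query dog -> checks bit1=1, bit5=1, bit6=1 (all 1) -> maybe
Query results in order: maybe no no maybe maybe maybe

Answer: maybe no no maybe maybe maybe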